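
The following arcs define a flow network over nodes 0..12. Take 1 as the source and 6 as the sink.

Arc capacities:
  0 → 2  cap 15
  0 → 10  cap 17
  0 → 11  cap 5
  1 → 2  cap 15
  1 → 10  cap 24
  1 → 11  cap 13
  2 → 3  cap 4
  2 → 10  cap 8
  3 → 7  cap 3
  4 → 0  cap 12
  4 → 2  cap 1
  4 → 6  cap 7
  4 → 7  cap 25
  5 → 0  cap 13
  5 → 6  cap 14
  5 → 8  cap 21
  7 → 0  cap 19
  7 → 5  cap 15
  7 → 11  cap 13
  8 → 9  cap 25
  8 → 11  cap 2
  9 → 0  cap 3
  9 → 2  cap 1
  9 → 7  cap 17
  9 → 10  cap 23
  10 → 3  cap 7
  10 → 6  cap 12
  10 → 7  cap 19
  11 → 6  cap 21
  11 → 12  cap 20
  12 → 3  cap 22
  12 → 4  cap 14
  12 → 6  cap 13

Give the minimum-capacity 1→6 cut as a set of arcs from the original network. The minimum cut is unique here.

Min-cut arcs: {(1,11), (3,7), (10,6), (10,7)} (total capacity 47)

augment #1: 1→10→6 push 12
augment #2: 1→11→6 push 13
augment #3: 1→10→7→5→6 push 12
augment #4: 1→2→3→7→5→6 push 2
augment #5: 1→2→3→7→11→6 push 1
augment #6: 1→2→10→7→11→6 push 7
max flow = 47; residual-reachable set from 1 gives S-side
cut edges (S→T): {(1,11), (3,7), (10,6), (10,7)} total cap 47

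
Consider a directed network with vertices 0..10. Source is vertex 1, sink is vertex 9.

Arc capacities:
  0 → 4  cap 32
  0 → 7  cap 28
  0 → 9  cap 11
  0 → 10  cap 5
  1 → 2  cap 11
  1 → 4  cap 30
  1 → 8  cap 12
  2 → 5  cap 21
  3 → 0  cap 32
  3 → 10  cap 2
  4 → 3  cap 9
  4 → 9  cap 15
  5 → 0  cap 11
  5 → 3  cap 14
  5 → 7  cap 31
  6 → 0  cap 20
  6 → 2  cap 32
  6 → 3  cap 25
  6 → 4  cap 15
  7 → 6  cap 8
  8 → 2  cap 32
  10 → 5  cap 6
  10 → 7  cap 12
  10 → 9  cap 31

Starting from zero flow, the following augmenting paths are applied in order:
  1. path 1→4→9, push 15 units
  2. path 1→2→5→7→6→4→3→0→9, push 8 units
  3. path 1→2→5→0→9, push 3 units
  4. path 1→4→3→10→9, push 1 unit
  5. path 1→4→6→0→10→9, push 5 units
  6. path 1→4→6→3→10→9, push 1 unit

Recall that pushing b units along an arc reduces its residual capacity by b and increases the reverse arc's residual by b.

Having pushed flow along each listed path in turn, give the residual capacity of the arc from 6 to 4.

after path 1 (1→4→9, push 15): res(6,4)=15
after path 2 (1→2→5→7→6→4→3→0→9, push 8): res(6,4)=7
after path 3 (1→2→5→0→9, push 3): res(6,4)=7
after path 4 (1→4→3→10→9, push 1): res(6,4)=7
after path 5 (1→4→6→0→10→9, push 5): res(6,4)=12
after path 6 (1→4→6→3→10→9, push 1): res(6,4)=13

Residual capacity of (6,4): 13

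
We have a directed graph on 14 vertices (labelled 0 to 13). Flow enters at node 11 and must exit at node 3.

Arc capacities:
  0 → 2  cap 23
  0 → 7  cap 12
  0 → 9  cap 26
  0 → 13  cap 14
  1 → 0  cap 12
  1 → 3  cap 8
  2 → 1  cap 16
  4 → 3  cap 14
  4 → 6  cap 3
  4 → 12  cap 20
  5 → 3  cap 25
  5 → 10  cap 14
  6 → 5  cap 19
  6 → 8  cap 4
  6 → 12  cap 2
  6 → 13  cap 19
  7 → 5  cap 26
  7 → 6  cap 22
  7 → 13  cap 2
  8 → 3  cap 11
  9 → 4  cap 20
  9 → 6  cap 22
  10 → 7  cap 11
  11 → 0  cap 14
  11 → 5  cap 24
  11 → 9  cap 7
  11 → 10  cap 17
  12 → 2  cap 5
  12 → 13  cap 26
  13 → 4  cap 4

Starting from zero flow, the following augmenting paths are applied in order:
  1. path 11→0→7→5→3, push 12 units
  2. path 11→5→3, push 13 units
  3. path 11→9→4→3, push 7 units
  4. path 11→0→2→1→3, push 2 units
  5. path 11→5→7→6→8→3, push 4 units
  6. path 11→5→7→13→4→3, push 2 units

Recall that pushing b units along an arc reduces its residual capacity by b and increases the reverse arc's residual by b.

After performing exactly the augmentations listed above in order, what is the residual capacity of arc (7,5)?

Residual capacity of (7,5): 20

after path 1 (11→0→7→5→3, push 12): res(7,5)=14
after path 2 (11→5→3, push 13): res(7,5)=14
after path 3 (11→9→4→3, push 7): res(7,5)=14
after path 4 (11→0→2→1→3, push 2): res(7,5)=14
after path 5 (11→5→7→6→8→3, push 4): res(7,5)=18
after path 6 (11→5→7→13→4→3, push 2): res(7,5)=20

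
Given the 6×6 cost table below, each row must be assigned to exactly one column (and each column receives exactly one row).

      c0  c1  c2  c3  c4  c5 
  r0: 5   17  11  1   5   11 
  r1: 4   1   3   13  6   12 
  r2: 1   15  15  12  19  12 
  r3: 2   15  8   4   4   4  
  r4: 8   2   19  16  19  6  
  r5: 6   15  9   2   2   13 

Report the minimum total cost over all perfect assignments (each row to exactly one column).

optimal assignment: row0→col3 (cost 1), row1→col2 (cost 3), row2→col0 (cost 1), row3→col5 (cost 4), row4→col1 (cost 2), row5→col4 (cost 2)
total = 1 + 3 + 1 + 4 + 2 + 2 = 13

Minimum assignment cost: 13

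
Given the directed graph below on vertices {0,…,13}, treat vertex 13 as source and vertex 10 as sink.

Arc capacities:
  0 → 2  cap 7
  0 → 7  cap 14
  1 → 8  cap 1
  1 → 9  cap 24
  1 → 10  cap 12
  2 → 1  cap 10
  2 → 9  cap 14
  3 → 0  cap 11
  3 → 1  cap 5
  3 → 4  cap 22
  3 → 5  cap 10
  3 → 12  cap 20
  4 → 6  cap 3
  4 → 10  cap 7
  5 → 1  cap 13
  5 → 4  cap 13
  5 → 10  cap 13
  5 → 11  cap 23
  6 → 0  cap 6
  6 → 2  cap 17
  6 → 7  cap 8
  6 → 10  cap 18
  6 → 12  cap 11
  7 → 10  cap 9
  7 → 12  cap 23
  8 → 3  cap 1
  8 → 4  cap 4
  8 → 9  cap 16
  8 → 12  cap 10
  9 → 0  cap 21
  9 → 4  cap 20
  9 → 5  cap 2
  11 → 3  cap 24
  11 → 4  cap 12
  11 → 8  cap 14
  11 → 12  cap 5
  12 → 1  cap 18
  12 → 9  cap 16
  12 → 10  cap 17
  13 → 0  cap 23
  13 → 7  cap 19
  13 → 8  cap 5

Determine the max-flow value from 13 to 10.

Maximum flow value: 44

augment #1: 13→7→10 bottleneck 9, total now 9
augment #2: 13→7→12→10 bottleneck 10, total now 19
augment #3: 13→8→4→10 bottleneck 4, total now 23
augment #4: 13→8→12→10 bottleneck 1, total now 24
augment #5: 13→0→2→1→10 bottleneck 7, total now 31
augment #6: 13→0→7→12→10 bottleneck 6, total now 37
augment #7: 13→0→7→12→1→10 bottleneck 5, total now 42
augment #8: 13→0→7→12→9→4→10 bottleneck 2, total now 44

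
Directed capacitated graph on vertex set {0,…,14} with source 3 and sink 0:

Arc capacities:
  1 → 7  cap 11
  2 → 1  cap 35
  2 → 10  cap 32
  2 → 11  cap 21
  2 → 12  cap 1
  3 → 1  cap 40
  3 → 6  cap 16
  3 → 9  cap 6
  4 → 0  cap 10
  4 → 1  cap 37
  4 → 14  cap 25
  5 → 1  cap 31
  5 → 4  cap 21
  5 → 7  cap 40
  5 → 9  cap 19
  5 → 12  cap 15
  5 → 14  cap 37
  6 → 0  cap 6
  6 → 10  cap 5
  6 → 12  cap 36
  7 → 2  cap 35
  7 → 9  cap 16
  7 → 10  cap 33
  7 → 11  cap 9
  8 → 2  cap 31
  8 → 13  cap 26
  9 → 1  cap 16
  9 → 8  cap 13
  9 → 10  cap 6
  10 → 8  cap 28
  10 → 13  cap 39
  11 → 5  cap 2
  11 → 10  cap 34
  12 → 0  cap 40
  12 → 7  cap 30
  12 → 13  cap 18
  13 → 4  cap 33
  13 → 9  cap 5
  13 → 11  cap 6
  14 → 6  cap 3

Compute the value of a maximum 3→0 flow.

Maximum flow value: 32

augment #1: 3→6→0 bottleneck 6, total now 6
augment #2: 3→6→12→0 bottleneck 10, total now 16
augment #3: 3→1→7→2→12→0 bottleneck 1, total now 17
augment #4: 3→9→8→13→4→0 bottleneck 6, total now 23
augment #5: 3→1→7→10→13→4→0 bottleneck 4, total now 27
augment #6: 3→1→7→11→5→12→0 bottleneck 2, total now 29
augment #7: 3→1→7→10→13→4→14→6→12→0 bottleneck 3, total now 32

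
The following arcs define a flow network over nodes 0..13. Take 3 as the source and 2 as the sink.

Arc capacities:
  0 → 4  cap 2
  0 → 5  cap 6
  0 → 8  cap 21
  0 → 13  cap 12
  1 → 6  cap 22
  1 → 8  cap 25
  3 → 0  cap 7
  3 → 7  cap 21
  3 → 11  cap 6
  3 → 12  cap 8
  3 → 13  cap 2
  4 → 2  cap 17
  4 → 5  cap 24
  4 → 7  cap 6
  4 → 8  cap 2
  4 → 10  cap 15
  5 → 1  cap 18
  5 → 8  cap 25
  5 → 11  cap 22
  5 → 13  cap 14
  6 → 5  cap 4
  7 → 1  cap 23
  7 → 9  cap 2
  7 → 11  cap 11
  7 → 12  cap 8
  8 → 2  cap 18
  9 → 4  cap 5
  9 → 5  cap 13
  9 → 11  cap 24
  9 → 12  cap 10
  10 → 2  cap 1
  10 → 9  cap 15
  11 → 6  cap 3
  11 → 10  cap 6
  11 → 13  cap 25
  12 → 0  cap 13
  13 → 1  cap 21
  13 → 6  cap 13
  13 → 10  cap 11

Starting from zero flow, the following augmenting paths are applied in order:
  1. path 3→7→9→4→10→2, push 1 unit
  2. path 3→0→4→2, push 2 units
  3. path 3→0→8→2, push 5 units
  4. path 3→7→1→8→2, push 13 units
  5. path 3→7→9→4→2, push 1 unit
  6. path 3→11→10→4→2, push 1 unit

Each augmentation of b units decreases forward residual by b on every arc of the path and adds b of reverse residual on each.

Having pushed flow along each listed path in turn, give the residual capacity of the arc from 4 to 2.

after path 1 (3→7→9→4→10→2, push 1): res(4,2)=17
after path 2 (3→0→4→2, push 2): res(4,2)=15
after path 3 (3→0→8→2, push 5): res(4,2)=15
after path 4 (3→7→1→8→2, push 13): res(4,2)=15
after path 5 (3→7→9→4→2, push 1): res(4,2)=14
after path 6 (3→11→10→4→2, push 1): res(4,2)=13

Residual capacity of (4,2): 13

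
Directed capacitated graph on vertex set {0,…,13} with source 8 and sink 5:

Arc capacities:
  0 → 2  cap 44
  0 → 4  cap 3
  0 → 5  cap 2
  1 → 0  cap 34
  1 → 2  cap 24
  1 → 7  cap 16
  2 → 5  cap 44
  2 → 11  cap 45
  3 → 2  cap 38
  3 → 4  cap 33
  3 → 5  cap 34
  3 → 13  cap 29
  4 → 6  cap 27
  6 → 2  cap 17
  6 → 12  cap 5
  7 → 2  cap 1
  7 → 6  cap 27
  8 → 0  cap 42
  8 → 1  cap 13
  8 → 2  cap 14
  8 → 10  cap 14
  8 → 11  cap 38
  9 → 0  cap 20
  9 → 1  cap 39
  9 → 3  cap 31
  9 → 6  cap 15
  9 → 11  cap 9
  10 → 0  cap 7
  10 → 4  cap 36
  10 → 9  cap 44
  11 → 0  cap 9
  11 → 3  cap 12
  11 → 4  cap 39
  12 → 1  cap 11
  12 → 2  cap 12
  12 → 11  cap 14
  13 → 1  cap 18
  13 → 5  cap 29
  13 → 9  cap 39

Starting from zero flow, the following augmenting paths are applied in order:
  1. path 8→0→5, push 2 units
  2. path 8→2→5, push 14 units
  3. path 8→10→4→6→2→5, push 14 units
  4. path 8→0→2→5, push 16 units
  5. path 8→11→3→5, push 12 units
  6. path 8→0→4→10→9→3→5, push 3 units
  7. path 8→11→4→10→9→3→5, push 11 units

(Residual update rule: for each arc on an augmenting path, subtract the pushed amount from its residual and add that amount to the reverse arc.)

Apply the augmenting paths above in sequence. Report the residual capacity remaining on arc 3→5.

after path 1 (8→0→5, push 2): res(3,5)=34
after path 2 (8→2→5, push 14): res(3,5)=34
after path 3 (8→10→4→6→2→5, push 14): res(3,5)=34
after path 4 (8→0→2→5, push 16): res(3,5)=34
after path 5 (8→11→3→5, push 12): res(3,5)=22
after path 6 (8→0→4→10→9→3→5, push 3): res(3,5)=19
after path 7 (8→11→4→10→9→3→5, push 11): res(3,5)=8

Residual capacity of (3,5): 8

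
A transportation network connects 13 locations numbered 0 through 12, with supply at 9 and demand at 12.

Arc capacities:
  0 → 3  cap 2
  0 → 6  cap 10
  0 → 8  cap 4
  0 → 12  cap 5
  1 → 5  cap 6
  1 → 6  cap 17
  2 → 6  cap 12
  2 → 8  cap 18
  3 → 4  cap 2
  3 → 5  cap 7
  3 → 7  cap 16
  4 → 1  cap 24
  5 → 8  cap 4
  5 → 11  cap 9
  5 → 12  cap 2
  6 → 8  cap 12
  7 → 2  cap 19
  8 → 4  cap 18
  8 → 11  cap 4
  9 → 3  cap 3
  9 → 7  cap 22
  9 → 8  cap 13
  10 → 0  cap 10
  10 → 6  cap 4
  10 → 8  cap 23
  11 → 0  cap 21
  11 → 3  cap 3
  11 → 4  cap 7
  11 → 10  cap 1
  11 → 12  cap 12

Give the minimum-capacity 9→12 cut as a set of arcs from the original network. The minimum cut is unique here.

augment #1: 9→3→5→12 push 2
augment #2: 9→8→11→12 push 4
augment #3: 9→3→5→11→12 push 1
augment #4: 9→8→4→1→5→11→12 push 6
max flow = 13; residual-reachable set from 9 gives S-side
cut edges (S→T): {(1,5), (8,11), (9,3)} total cap 13

Min-cut arcs: {(1,5), (8,11), (9,3)} (total capacity 13)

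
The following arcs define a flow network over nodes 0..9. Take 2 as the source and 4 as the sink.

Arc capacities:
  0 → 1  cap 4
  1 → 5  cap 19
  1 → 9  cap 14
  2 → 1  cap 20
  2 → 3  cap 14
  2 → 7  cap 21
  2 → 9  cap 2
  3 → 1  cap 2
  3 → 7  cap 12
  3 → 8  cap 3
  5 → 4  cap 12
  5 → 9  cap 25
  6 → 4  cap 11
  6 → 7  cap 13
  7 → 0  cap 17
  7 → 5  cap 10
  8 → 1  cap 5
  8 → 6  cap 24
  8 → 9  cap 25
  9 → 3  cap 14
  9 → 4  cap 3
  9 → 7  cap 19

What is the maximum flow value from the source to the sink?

augment #1: 2→9→4 bottleneck 2, total now 2
augment #2: 2→1→5→4 bottleneck 12, total now 14
augment #3: 2→1→9→4 bottleneck 1, total now 15
augment #4: 2→3→8→6→4 bottleneck 3, total now 18

Maximum flow value: 18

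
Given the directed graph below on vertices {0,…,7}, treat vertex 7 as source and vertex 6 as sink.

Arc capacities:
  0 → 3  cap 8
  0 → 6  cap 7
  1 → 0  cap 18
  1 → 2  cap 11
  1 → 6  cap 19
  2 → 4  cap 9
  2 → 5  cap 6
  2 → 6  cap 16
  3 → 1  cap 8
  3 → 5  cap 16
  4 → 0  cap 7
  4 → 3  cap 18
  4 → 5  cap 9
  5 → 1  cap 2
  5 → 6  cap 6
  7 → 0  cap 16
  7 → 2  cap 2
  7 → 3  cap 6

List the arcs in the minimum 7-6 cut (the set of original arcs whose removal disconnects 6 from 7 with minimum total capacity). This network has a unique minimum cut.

Min-cut arcs: {(0,3), (0,6), (7,2), (7,3)} (total capacity 23)

augment #1: 7→0→6 push 7
augment #2: 7→2→6 push 2
augment #3: 7→3→1→6 push 6
augment #4: 7→0→3→1→6 push 2
augment #5: 7→0→3→5→6 push 6
max flow = 23; residual-reachable set from 7 gives S-side
cut edges (S→T): {(0,3), (0,6), (7,2), (7,3)} total cap 23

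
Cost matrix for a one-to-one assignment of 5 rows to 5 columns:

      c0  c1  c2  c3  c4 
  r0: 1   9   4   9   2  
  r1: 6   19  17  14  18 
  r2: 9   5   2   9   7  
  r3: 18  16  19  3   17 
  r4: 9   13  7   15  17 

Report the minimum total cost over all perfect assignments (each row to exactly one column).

Minimum assignment cost: 23

optimal assignment: row0→col4 (cost 2), row1→col0 (cost 6), row2→col1 (cost 5), row3→col3 (cost 3), row4→col2 (cost 7)
total = 2 + 6 + 5 + 3 + 7 = 23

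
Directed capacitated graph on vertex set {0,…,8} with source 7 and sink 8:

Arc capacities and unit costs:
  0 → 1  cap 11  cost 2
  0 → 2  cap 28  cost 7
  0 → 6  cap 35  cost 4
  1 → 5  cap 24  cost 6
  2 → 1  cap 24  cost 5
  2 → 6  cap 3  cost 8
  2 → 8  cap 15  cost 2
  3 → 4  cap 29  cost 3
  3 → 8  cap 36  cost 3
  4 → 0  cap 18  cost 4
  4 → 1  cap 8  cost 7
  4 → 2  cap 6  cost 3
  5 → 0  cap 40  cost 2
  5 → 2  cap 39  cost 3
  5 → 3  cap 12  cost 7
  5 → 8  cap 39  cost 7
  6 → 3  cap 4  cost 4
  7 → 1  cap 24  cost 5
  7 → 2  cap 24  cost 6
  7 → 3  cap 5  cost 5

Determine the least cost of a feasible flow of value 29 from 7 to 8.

shortest-cost path #1: 7→2→8 push 15 @ unit cost 8 (adds 120)
shortest-cost path #2: 7→3→8 push 5 @ unit cost 8 (adds 40)
shortest-cost path #3: 7→1→5→8 push 9 @ unit cost 18 (adds 162)
total cost = 322

Minimum cost for 29 units: 322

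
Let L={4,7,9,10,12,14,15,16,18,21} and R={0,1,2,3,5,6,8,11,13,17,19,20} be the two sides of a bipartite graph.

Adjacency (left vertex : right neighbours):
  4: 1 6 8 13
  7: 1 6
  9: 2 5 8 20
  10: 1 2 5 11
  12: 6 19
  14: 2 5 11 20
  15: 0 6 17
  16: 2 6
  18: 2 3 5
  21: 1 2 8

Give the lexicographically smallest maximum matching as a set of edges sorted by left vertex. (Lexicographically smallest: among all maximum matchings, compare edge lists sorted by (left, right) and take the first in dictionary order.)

|M| = 10 (so the lex-smallest maximum matching has 10 edges)
process left vertices in ascending order; for each, take the smallest-labelled available neighbour that still permits 10 edges overall, or leave it unmatched if none does
lex-smallest matching: {4-1, 7-6, 9-5, 10-11, 12-19, 14-20, 15-0, 16-2, 18-3, 21-8}

Lex-smallest maximum matching: {(4,1), (7,6), (9,5), (10,11), (12,19), (14,20), (15,0), (16,2), (18,3), (21,8)}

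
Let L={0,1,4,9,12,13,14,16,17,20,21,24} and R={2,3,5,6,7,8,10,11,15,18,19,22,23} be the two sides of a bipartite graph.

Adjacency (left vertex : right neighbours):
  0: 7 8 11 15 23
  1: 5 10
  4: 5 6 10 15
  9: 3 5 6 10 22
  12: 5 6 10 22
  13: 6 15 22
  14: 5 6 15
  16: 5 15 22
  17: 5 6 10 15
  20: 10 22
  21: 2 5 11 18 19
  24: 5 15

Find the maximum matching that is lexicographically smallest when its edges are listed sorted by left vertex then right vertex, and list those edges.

|M| = 8 (so the lex-smallest maximum matching has 8 edges)
process left vertices in ascending order; for each, take the smallest-labelled available neighbour that still permits 8 edges overall, or leave it unmatched if none does
lex-smallest matching: {0-7, 1-5, 4-6, 9-3, 12-10, 13-15, 16-22, 21-2}

Lex-smallest maximum matching: {(0,7), (1,5), (4,6), (9,3), (12,10), (13,15), (16,22), (21,2)}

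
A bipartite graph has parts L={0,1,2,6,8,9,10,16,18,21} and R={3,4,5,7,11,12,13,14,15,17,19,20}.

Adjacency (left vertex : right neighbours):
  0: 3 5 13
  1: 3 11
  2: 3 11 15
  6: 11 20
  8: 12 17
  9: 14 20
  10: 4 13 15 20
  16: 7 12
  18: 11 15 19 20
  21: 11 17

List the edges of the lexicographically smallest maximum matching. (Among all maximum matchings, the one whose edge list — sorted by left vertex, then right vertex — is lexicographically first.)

Lex-smallest maximum matching: {(0,3), (1,11), (2,15), (6,20), (8,12), (9,14), (10,4), (16,7), (18,19), (21,17)}

|M| = 10 (so the lex-smallest maximum matching has 10 edges)
process left vertices in ascending order; for each, take the smallest-labelled available neighbour that still permits 10 edges overall, or leave it unmatched if none does
lex-smallest matching: {0-3, 1-11, 2-15, 6-20, 8-12, 9-14, 10-4, 16-7, 18-19, 21-17}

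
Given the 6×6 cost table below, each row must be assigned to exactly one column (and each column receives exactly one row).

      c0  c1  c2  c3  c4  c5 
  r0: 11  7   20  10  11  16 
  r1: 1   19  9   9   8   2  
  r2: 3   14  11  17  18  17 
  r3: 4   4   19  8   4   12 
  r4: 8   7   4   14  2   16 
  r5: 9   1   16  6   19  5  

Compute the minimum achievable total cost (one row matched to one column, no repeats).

optimal assignment: row0→col3 (cost 10), row1→col5 (cost 2), row2→col0 (cost 3), row3→col4 (cost 4), row4→col2 (cost 4), row5→col1 (cost 1)
total = 10 + 2 + 3 + 4 + 4 + 1 = 24

Minimum assignment cost: 24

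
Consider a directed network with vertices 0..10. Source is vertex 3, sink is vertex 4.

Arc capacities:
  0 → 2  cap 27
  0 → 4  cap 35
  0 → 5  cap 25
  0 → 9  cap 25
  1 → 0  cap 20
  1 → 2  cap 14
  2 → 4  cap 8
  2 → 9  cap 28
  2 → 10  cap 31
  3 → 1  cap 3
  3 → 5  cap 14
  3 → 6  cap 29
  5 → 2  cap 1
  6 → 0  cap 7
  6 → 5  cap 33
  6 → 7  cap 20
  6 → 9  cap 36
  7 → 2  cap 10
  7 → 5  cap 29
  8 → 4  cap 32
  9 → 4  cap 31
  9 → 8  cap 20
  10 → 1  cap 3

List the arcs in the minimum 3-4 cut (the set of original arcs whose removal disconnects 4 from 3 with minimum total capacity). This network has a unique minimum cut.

augment #1: 3→1→0→4 push 3
augment #2: 3→5→2→4 push 1
augment #3: 3→6→0→4 push 7
augment #4: 3→6→9→4 push 22
max flow = 33; residual-reachable set from 3 gives S-side
cut edges (S→T): {(3,1), (3,6), (5,2)} total cap 33

Min-cut arcs: {(3,1), (3,6), (5,2)} (total capacity 33)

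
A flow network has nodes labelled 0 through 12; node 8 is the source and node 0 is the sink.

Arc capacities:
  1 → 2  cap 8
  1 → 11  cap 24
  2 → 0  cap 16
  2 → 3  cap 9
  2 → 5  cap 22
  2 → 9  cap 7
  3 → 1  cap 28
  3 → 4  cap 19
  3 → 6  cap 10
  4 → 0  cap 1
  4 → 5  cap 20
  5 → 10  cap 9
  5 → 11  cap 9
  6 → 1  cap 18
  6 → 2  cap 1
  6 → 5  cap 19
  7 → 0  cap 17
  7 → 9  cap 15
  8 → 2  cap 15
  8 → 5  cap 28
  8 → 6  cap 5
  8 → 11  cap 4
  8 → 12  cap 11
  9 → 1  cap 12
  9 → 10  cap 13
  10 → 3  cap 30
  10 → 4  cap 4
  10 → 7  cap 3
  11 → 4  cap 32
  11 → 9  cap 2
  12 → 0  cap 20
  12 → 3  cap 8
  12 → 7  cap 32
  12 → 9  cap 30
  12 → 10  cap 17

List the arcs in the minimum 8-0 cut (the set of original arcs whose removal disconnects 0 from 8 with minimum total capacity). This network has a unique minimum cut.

augment #1: 8→2→0 push 15
augment #2: 8→12→0 push 11
augment #3: 8→6→2→0 push 1
augment #4: 8→11→4→0 push 1
augment #5: 8→5→10→7→0 push 3
max flow = 31; residual-reachable set from 8 gives S-side
cut edges (S→T): {(2,0), (4,0), (8,12), (10,7)} total cap 31

Min-cut arcs: {(2,0), (4,0), (8,12), (10,7)} (total capacity 31)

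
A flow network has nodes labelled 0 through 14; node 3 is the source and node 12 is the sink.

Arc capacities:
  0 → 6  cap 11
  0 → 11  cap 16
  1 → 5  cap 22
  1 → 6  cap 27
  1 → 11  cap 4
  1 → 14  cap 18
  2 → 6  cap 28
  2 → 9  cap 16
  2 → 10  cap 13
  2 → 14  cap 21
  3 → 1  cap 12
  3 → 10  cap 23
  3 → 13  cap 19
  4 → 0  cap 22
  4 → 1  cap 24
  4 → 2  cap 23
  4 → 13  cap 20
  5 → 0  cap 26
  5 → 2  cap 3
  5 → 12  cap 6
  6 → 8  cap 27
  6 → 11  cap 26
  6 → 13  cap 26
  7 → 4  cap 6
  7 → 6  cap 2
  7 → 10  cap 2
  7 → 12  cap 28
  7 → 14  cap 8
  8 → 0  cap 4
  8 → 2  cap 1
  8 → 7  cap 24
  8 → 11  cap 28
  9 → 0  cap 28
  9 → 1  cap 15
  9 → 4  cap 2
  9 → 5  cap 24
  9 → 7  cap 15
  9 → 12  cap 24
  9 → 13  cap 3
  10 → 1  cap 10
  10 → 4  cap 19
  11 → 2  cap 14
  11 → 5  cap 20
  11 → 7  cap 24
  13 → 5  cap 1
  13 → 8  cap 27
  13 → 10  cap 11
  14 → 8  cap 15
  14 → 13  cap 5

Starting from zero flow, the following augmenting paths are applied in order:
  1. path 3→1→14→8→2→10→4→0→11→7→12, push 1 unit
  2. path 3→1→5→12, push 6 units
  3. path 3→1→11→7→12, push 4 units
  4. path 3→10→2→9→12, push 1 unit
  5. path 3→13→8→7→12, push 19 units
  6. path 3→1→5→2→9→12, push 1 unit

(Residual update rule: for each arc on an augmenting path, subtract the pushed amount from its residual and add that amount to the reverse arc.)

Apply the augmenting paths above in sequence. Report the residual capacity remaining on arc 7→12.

after path 1 (3→1→14→8→2→10→4→0→11→7→12, push 1): res(7,12)=27
after path 2 (3→1→5→12, push 6): res(7,12)=27
after path 3 (3→1→11→7→12, push 4): res(7,12)=23
after path 4 (3→10→2→9→12, push 1): res(7,12)=23
after path 5 (3→13→8→7→12, push 19): res(7,12)=4
after path 6 (3→1→5→2→9→12, push 1): res(7,12)=4

Residual capacity of (7,12): 4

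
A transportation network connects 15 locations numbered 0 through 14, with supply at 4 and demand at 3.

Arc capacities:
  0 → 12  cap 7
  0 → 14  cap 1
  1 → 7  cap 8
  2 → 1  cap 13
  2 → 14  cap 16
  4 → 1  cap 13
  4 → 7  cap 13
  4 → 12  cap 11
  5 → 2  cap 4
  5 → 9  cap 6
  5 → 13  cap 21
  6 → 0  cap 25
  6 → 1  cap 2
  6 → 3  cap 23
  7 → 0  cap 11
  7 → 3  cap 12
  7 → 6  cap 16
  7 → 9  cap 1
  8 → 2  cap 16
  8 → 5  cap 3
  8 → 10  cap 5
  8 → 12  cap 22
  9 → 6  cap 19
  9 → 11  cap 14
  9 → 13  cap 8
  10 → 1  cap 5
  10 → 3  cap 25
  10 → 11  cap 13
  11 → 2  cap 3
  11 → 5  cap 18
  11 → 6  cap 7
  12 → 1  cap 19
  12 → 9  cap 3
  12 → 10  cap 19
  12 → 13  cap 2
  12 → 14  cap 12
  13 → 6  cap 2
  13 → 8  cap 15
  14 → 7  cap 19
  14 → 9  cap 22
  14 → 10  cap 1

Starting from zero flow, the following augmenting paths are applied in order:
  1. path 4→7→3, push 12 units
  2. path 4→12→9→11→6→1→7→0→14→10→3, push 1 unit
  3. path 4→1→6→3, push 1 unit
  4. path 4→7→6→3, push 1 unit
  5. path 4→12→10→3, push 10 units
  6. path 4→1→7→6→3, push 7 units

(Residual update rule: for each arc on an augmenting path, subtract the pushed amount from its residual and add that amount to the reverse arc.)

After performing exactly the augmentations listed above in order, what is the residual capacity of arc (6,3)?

Residual capacity of (6,3): 14

after path 1 (4→7→3, push 12): res(6,3)=23
after path 2 (4→12→9→11→6→1→7→0→14→10→3, push 1): res(6,3)=23
after path 3 (4→1→6→3, push 1): res(6,3)=22
after path 4 (4→7→6→3, push 1): res(6,3)=21
after path 5 (4→12→10→3, push 10): res(6,3)=21
after path 6 (4→1→7→6→3, push 7): res(6,3)=14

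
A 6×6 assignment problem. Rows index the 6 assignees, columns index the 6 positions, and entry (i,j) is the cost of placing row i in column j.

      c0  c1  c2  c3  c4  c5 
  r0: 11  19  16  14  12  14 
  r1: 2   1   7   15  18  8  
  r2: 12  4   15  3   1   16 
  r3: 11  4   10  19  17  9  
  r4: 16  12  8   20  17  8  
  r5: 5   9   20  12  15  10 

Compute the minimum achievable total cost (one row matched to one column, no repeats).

Minimum assignment cost: 38

one of 2 optimal assignments: row0→col3 (cost 14), row1→col1 (cost 1), row2→col4 (cost 1), row3→col5 (cost 9), row4→col2 (cost 8), row5→col0 (cost 5)
total = 14 + 1 + 1 + 9 + 8 + 5 = 38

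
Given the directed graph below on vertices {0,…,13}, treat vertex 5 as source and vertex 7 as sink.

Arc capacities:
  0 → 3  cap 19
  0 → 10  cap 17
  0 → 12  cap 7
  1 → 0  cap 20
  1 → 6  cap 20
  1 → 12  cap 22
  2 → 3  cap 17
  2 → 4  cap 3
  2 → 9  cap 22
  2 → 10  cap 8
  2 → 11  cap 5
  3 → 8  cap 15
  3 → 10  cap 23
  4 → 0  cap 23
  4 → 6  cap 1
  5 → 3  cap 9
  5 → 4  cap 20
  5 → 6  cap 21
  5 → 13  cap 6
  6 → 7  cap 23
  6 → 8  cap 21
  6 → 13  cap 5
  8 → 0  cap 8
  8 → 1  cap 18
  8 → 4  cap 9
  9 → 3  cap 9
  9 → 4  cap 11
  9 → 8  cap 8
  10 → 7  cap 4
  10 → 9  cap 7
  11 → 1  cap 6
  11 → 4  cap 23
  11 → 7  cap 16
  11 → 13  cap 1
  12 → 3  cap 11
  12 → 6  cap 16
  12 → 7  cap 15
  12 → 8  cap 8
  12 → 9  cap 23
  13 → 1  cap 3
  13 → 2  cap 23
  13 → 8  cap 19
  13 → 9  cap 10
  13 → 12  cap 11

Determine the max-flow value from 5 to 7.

Maximum flow value: 47

augment #1: 5→6→7 bottleneck 21, total now 21
augment #2: 5→3→10→7 bottleneck 4, total now 25
augment #3: 5→4→6→7 bottleneck 1, total now 26
augment #4: 5→13→12→7 bottleneck 6, total now 32
augment #5: 5→4→0→12→7 bottleneck 7, total now 39
augment #6: 5→3→8→1→6→7 bottleneck 1, total now 40
augment #7: 5→3→8→1→12→7 bottleneck 2, total now 42
augment #8: 5→3→8→1→6→13→2→11→7 bottleneck 2, total now 44
augment #9: 5→4→0→3→8→1→6→13→2→11→7 bottleneck 3, total now 47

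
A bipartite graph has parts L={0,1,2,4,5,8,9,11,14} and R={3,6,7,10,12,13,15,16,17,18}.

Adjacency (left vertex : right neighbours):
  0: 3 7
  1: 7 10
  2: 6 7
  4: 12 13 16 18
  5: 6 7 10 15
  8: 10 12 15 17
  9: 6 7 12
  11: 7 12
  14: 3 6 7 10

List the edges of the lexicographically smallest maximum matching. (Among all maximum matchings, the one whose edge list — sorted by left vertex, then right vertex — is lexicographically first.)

|M| = 8 (so the lex-smallest maximum matching has 8 edges)
process left vertices in ascending order; for each, take the smallest-labelled available neighbour that still permits 8 edges overall, or leave it unmatched if none does
lex-smallest matching: {0-3, 1-7, 2-6, 4-13, 5-15, 8-17, 9-12, 14-10}

Lex-smallest maximum matching: {(0,3), (1,7), (2,6), (4,13), (5,15), (8,17), (9,12), (14,10)}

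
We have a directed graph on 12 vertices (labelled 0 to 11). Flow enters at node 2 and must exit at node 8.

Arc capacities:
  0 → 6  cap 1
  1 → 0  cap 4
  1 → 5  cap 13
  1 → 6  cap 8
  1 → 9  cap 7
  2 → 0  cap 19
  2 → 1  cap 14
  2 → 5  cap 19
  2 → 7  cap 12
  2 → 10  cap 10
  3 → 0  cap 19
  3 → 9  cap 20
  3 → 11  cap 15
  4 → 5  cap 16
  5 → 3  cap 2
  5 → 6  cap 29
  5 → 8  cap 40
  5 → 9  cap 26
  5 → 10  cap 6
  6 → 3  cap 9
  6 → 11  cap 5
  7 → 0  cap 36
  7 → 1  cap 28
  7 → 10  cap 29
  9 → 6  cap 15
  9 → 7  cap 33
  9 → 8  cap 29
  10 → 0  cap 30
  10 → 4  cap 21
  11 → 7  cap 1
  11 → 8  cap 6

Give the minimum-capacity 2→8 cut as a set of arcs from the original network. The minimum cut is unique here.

augment #1: 2→5→8 push 19
augment #2: 2→1→5→8 push 13
augment #3: 2→1→9→8 push 1
augment #4: 2→0→6→11→8 push 1
augment #5: 2→7→1→9→8 push 6
augment #6: 2→10→4→5→8 push 8
augment #7: 2→7→1→6→11→8 push 4
augment #8: 2→10→4→5→9→8 push 2
augment #9: 2→7→1→6→3→9→8 push 2
max flow = 56; residual-reachable set from 2 gives S-side
cut edges (S→T): {(0,6), (2,1), (2,5), (2,7), (2,10)} total cap 56

Min-cut arcs: {(0,6), (2,1), (2,5), (2,7), (2,10)} (total capacity 56)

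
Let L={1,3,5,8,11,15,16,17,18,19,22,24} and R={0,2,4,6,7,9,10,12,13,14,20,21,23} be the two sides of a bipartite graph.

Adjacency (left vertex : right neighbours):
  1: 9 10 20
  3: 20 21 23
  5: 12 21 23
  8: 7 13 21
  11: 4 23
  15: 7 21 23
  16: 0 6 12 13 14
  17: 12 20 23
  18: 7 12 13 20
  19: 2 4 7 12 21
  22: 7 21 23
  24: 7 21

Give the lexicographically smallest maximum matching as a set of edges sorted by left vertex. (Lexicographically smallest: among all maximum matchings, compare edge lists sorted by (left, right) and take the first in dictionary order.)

|M| = 10 (so the lex-smallest maximum matching has 10 edges)
process left vertices in ascending order; for each, take the smallest-labelled available neighbour that still permits 10 edges overall, or leave it unmatched if none does
lex-smallest matching: {1-9, 3-20, 5-12, 8-7, 11-4, 15-21, 16-0, 17-23, 18-13, 19-2}

Lex-smallest maximum matching: {(1,9), (3,20), (5,12), (8,7), (11,4), (15,21), (16,0), (17,23), (18,13), (19,2)}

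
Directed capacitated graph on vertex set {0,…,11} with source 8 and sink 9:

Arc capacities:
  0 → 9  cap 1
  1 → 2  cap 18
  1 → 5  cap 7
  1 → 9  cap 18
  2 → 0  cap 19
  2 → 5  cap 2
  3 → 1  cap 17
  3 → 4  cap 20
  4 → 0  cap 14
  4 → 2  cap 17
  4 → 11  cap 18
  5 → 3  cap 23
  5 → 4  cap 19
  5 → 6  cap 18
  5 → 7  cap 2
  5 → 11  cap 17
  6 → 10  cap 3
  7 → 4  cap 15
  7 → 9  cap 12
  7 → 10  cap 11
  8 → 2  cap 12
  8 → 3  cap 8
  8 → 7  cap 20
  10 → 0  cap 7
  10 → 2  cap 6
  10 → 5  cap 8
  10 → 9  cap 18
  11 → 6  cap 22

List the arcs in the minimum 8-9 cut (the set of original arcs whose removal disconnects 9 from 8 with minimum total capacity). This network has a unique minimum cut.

augment #1: 8→7→9 push 12
augment #2: 8→2→0→9 push 1
augment #3: 8→3→1→9 push 8
augment #4: 8→7→10→9 push 8
augment #5: 8→2→5→3→1→9 push 2
max flow = 31; residual-reachable set from 8 gives S-side
cut edges (S→T): {(0,9), (2,5), (8,3), (8,7)} total cap 31

Min-cut arcs: {(0,9), (2,5), (8,3), (8,7)} (total capacity 31)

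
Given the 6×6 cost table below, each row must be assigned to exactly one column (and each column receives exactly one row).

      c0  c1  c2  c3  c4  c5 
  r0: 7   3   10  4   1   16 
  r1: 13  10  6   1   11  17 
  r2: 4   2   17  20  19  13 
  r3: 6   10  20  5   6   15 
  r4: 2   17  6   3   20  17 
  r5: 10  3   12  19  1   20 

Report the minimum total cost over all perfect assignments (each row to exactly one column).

Minimum assignment cost: 30

one of 7 optimal assignments: row0→col1 (cost 3), row1→col2 (cost 6), row2→col5 (cost 13), row3→col3 (cost 5), row4→col0 (cost 2), row5→col4 (cost 1)
total = 3 + 6 + 13 + 5 + 2 + 1 = 30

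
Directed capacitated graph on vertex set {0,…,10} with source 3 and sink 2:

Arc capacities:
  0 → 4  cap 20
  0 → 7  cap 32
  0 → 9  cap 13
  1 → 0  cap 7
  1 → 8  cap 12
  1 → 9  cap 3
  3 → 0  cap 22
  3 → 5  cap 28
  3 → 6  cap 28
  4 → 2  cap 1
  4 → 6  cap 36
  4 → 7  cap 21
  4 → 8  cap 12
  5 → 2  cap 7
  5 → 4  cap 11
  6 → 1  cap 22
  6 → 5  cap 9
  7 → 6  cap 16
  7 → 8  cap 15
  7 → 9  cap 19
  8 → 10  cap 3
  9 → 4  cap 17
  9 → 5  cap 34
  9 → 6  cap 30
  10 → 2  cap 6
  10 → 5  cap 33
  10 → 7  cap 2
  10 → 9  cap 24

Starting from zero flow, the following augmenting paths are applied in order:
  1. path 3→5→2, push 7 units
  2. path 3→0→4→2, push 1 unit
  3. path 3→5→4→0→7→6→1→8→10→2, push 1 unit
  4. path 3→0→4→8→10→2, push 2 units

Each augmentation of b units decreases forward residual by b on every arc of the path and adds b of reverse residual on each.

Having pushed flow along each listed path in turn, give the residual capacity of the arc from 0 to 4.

Residual capacity of (0,4): 18

after path 1 (3→5→2, push 7): res(0,4)=20
after path 2 (3→0→4→2, push 1): res(0,4)=19
after path 3 (3→5→4→0→7→6→1→8→10→2, push 1): res(0,4)=20
after path 4 (3→0→4→8→10→2, push 2): res(0,4)=18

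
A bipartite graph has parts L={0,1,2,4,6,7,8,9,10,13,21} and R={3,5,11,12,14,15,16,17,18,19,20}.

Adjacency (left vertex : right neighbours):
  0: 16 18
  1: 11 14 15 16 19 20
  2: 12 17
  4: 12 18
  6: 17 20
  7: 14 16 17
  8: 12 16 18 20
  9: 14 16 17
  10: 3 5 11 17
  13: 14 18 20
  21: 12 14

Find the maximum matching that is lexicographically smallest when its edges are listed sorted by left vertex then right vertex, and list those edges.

|M| = 8 (so the lex-smallest maximum matching has 8 edges)
process left vertices in ascending order; for each, take the smallest-labelled available neighbour that still permits 8 edges overall, or leave it unmatched if none does
lex-smallest matching: {0-16, 1-11, 2-12, 4-18, 6-17, 7-14, 8-20, 10-3}

Lex-smallest maximum matching: {(0,16), (1,11), (2,12), (4,18), (6,17), (7,14), (8,20), (10,3)}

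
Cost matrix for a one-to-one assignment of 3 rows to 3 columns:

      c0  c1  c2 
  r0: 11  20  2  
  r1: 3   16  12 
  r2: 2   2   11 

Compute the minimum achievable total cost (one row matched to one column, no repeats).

optimal assignment: row0→col2 (cost 2), row1→col0 (cost 3), row2→col1 (cost 2)
total = 2 + 3 + 2 = 7

Minimum assignment cost: 7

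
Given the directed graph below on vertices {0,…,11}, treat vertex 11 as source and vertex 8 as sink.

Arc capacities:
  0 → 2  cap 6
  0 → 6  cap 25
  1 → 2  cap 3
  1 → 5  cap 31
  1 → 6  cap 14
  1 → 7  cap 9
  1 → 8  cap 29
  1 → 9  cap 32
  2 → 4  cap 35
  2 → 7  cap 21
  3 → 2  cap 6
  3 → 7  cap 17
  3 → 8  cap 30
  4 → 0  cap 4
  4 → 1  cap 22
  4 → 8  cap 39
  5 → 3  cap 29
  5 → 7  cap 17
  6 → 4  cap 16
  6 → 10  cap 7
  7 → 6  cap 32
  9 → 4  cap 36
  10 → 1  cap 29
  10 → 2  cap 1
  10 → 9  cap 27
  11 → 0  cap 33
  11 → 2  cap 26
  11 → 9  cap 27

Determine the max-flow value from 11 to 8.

augment #1: 11→2→4→8 bottleneck 26, total now 26
augment #2: 11→9→4→8 bottleneck 13, total now 39
augment #3: 11→9→4→1→8 bottleneck 14, total now 53
augment #4: 11→0→2→4→1→8 bottleneck 6, total now 59
augment #5: 11→0→6→4→1→8 bottleneck 2, total now 61
augment #6: 11→0→6→10→1→8 bottleneck 7, total now 68

Maximum flow value: 68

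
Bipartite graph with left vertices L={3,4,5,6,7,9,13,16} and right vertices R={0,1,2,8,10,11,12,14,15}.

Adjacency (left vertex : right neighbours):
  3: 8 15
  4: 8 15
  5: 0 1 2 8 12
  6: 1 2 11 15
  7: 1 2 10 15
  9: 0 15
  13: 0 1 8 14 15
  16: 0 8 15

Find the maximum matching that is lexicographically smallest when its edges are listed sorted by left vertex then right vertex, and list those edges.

|M| = 7 (so the lex-smallest maximum matching has 7 edges)
process left vertices in ascending order; for each, take the smallest-labelled available neighbour that still permits 7 edges overall, or leave it unmatched if none does
lex-smallest matching: {3-8, 4-15, 5-1, 6-2, 7-10, 9-0, 13-14}

Lex-smallest maximum matching: {(3,8), (4,15), (5,1), (6,2), (7,10), (9,0), (13,14)}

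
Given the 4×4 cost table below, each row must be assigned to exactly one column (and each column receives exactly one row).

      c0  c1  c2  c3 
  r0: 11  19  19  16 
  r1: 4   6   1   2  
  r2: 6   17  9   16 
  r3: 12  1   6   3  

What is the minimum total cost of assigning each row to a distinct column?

Minimum assignment cost: 23

optimal assignment: row0→col0 (cost 11), row1→col3 (cost 2), row2→col2 (cost 9), row3→col1 (cost 1)
total = 11 + 2 + 9 + 1 = 23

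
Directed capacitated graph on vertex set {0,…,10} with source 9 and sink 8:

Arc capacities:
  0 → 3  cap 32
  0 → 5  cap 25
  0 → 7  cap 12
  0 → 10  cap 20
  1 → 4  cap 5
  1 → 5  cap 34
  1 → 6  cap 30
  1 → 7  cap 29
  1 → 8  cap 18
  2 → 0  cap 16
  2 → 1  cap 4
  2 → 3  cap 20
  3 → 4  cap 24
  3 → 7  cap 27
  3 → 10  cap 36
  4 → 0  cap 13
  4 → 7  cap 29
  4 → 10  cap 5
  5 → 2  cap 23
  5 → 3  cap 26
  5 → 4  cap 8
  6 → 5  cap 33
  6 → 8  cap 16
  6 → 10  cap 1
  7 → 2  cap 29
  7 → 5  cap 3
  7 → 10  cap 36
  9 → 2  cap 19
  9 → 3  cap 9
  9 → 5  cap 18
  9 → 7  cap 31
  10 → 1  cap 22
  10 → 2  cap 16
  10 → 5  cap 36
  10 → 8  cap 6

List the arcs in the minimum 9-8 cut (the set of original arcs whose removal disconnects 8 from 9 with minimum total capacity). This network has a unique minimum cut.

Min-cut arcs: {(2,1), (10,1), (10,8)} (total capacity 32)

augment #1: 9→2→1→8 push 4
augment #2: 9→3→10→8 push 6
augment #3: 9→3→10→1→8 push 3
augment #4: 9→7→10→1→8 push 11
augment #5: 9→7→10→1→6→8 push 8
max flow = 32; residual-reachable set from 9 gives S-side
cut edges (S→T): {(2,1), (10,1), (10,8)} total cap 32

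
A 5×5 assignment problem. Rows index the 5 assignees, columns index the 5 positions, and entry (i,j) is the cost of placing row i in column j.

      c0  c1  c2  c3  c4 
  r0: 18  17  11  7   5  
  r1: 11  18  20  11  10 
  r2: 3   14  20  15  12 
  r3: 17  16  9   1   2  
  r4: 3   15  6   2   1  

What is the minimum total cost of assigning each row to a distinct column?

Minimum assignment cost: 33

optimal assignment: row0→col4 (cost 5), row1→col1 (cost 18), row2→col0 (cost 3), row3→col3 (cost 1), row4→col2 (cost 6)
total = 5 + 18 + 3 + 1 + 6 = 33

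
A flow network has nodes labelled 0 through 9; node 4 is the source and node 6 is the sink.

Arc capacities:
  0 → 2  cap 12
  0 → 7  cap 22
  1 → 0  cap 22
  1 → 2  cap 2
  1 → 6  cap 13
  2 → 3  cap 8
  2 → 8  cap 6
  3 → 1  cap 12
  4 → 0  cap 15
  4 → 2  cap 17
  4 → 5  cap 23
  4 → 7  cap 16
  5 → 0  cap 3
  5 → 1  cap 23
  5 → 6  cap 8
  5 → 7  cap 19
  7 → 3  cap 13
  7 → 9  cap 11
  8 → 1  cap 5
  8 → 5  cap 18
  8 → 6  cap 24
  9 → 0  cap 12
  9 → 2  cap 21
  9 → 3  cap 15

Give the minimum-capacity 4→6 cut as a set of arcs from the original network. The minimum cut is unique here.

Min-cut arcs: {(1,6), (2,8), (5,6)} (total capacity 27)

augment #1: 4→5→6 push 8
augment #2: 4→2→8→6 push 6
augment #3: 4→5→1→6 push 13
max flow = 27; residual-reachable set from 4 gives S-side
cut edges (S→T): {(1,6), (2,8), (5,6)} total cap 27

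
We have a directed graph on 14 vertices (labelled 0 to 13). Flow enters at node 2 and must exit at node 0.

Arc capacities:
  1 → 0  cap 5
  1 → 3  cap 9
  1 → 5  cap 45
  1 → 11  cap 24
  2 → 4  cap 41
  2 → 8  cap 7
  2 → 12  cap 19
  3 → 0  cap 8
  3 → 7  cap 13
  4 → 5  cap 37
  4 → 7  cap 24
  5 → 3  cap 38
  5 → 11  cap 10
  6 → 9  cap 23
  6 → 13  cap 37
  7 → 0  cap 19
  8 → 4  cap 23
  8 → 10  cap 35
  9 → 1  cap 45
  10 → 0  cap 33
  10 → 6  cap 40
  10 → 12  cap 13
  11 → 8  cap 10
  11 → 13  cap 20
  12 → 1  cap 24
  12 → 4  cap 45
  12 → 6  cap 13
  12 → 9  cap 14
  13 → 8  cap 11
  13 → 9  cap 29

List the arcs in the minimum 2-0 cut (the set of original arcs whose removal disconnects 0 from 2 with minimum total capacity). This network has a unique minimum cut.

augment #1: 2→4→7→0 push 19
augment #2: 2→8→10→0 push 7
augment #3: 2→12→1→0 push 5
augment #4: 2→4→5→3→0 push 8
augment #5: 2→4→5→11→8→10→0 push 10
augment #6: 2→12→6→13→8→10→0 push 11
max flow = 60; residual-reachable set from 2 gives S-side
cut edges (S→T): {(1,0), (2,8), (3,0), (7,0), (11,8), (13,8)} total cap 60

Min-cut arcs: {(1,0), (2,8), (3,0), (7,0), (11,8), (13,8)} (total capacity 60)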